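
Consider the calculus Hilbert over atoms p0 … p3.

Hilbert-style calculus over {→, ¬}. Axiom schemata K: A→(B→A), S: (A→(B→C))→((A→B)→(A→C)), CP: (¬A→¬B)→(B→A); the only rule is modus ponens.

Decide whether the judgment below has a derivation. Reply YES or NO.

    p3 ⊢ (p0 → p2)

Enumerate valuations to refute Γ ⊢ Δ:
  v=0000: Γ:[p3=F] Δ:[(p0 → p2)=T] refutes=False
  v=0001: Γ:[p3=T] Δ:[(p0 → p2)=T] refutes=False
  v=0010: Γ:[p3=F] Δ:[(p0 → p2)=T] refutes=False
  v=0011: Γ:[p3=T] Δ:[(p0 → p2)=T] refutes=False
  v=0100: Γ:[p3=F] Δ:[(p0 → p2)=T] refutes=False
  v=0101: Γ:[p3=T] Δ:[(p0 → p2)=T] refutes=False
  v=0110: Γ:[p3=F] Δ:[(p0 → p2)=T] refutes=False
  v=0111: Γ:[p3=T] Δ:[(p0 → p2)=T] refutes=False
  v=1000: Γ:[p3=F] Δ:[(p0 → p2)=F] refutes=False
  v=1001: Γ:[p3=T] Δ:[(p0 → p2)=F] refutes=True  ← countermodel

Result: NO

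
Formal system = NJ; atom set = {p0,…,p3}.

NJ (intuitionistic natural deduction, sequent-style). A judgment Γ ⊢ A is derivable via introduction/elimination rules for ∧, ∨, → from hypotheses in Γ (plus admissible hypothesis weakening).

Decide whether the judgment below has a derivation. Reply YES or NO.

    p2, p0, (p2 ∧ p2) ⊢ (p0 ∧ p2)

Derivation trace:
[Wk] p2, p0, (p2 ∧ p2) ⊢ (p0 ∧ p2)
  [∧I] p2, p0 ⊢ (p0 ∧ p2)
    [Ax] p0 ⊢ p0
    [Ax] p2 ⊢ p2

Result: YES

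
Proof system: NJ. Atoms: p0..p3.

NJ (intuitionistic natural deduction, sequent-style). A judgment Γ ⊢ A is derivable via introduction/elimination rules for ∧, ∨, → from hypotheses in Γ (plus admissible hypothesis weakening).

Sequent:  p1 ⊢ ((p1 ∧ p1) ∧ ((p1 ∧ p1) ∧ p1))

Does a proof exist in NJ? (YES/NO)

Derivation (root first):
[∧I] p1 ⊢ ((p1 ∧ p1) ∧ ((p1 ∧ p1) ∧ p1))
  [∧I] p1 ⊢ (p1 ∧ p1)
    [Ax] p1 ⊢ p1
    [Ax] p1 ⊢ p1
  [∧I] p1 ⊢ ((p1 ∧ p1) ∧ p1)
    [∧I] p1 ⊢ (p1 ∧ p1)
      [Ax] p1 ⊢ p1
      [Ax] p1 ⊢ p1
    [Ax] p1 ⊢ p1

Result: YES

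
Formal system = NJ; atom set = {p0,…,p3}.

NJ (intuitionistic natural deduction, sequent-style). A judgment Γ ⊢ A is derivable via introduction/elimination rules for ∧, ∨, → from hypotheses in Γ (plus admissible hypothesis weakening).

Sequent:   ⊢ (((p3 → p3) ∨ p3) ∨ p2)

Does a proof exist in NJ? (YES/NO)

Proof tree:
[∨I₁]  ⊢ (((p3 → p3) ∨ p3) ∨ p2)
  [∨I₁]  ⊢ ((p3 → p3) ∨ p3)
    [→I]  ⊢ (p3 → p3)
      [Ax] p3 ⊢ p3

Result: YES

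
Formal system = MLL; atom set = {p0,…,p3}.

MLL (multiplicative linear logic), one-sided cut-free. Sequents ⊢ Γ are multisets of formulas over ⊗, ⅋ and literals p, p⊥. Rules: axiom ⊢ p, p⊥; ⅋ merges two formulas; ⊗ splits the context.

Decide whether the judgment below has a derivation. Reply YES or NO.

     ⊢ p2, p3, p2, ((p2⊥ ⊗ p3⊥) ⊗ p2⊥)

Derivation (root first):
[⊗]  ⊢ p2, p3, p2, ((p2⊥ ⊗ p3⊥) ⊗ p2⊥)
  [⊗]  ⊢ p2, p3, (p2⊥ ⊗ p3⊥)
    [Ax]  ⊢ p2, p2⊥
    [Ax]  ⊢ p3, p3⊥
  [Ax]  ⊢ p2, p2⊥

Result: YES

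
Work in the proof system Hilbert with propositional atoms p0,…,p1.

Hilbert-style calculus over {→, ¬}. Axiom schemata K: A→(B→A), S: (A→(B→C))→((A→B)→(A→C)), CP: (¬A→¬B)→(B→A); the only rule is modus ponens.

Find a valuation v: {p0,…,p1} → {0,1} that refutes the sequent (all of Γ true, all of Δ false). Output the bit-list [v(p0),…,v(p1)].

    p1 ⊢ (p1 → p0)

Search for a countermodel by truth-table:
  v=00: Γ:[p1=F] Δ:[(p1 → p0)=T] refutes=False
  v=01: Γ:[p1=T] Δ:[(p1 → p0)=F] refutes=True  ← countermodel

Result: [0, 1]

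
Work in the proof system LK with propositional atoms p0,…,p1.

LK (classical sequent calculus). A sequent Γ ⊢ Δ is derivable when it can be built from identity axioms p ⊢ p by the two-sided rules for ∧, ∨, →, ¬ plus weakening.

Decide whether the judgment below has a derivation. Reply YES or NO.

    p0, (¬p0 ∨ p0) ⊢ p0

Derivation trace:
[∨L] p0, (¬p0 ∨ p0) ⊢ p0
  [¬L] p0, ¬p0 ⊢ 
    [Ax] p0 ⊢ p0
  [Ax] p0 ⊢ p0

Result: YES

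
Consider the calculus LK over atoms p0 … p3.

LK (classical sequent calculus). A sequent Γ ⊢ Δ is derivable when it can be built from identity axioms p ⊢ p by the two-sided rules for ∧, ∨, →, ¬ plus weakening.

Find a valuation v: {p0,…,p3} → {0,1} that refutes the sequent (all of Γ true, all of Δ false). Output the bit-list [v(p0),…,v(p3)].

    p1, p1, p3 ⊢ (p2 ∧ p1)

Search for a countermodel by truth-table:
  v=0000: Γ:[p1=F, p1=F, p3=F] Δ:[(p2 ∧ p1)=F] refutes=False
  v=0001: Γ:[p1=F, p1=F, p3=T] Δ:[(p2 ∧ p1)=F] refutes=False
  v=0010: Γ:[p1=F, p1=F, p3=F] Δ:[(p2 ∧ p1)=F] refutes=False
  v=0011: Γ:[p1=F, p1=F, p3=T] Δ:[(p2 ∧ p1)=F] refutes=False
  v=0100: Γ:[p1=T, p1=T, p3=F] Δ:[(p2 ∧ p1)=F] refutes=False
  v=0101: Γ:[p1=T, p1=T, p3=T] Δ:[(p2 ∧ p1)=F] refutes=True  ← countermodel

Result: [0, 1, 0, 1]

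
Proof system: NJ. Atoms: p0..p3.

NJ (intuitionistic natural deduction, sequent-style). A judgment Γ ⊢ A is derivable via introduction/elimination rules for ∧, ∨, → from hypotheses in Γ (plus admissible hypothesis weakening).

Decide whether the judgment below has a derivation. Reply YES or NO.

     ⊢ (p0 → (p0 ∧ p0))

Derivation (root first):
[→I]  ⊢ (p0 → (p0 ∧ p0))
  [∧I] p0 ⊢ (p0 ∧ p0)
    [Ax] p0 ⊢ p0
    [Ax] p0 ⊢ p0

Result: YES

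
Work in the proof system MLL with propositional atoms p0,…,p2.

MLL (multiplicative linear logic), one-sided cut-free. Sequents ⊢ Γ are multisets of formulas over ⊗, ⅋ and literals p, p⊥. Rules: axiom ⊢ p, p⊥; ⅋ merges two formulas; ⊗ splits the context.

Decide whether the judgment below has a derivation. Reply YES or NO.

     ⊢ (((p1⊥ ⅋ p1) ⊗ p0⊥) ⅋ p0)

Proof tree:
[⅋]  ⊢ (((p1⊥ ⅋ p1) ⊗ p0⊥) ⅋ p0)
  [⊗]  ⊢ p0, ((p1⊥ ⅋ p1) ⊗ p0⊥)
    [⅋]  ⊢ (p1⊥ ⅋ p1)
      [Ax]  ⊢ p1, p1⊥
    [Ax]  ⊢ p0, p0⊥

Result: YES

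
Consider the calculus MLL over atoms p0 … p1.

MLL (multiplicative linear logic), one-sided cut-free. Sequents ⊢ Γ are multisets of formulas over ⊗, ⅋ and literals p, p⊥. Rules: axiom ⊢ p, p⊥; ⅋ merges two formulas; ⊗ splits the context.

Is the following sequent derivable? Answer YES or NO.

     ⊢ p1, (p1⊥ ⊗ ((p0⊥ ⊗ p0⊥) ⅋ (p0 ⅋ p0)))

Proof tree:
[⊗]  ⊢ p1, (p1⊥ ⊗ ((p0⊥ ⊗ p0⊥) ⅋ (p0 ⅋ p0)))
  [Ax]  ⊢ p1, p1⊥
  [⅋]  ⊢ ((p0⊥ ⊗ p0⊥) ⅋ (p0 ⅋ p0))
    [⅋]  ⊢ (p0⊥ ⊗ p0⊥), (p0 ⅋ p0)
      [⊗]  ⊢ p0, p0, (p0⊥ ⊗ p0⊥)
        [Ax]  ⊢ p0, p0⊥
        [Ax]  ⊢ p0, p0⊥

Result: YES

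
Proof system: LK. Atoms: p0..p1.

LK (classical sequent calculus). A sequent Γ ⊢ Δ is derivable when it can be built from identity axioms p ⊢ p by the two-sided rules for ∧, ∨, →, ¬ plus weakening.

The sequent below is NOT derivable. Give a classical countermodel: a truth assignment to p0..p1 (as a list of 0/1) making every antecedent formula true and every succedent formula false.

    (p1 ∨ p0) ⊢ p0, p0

Search for a countermodel by truth-table:
  v=00: Γ:[(p1 ∨ p0)=F] Δ:[p0=F, p0=F] refutes=False
  v=01: Γ:[(p1 ∨ p0)=T] Δ:[p0=F, p0=F] refutes=True  ← countermodel

Result: [0, 1]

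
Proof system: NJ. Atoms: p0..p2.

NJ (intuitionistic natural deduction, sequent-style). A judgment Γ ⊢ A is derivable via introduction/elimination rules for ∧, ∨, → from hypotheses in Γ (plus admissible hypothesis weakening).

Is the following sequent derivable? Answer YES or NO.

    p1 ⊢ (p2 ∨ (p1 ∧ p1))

Derivation (root first):
[∨I₂] p1 ⊢ (p2 ∨ (p1 ∧ p1))
  [∧I] p1 ⊢ (p1 ∧ p1)
    [Ax] p1 ⊢ p1
    [Ax] p1 ⊢ p1

Result: YES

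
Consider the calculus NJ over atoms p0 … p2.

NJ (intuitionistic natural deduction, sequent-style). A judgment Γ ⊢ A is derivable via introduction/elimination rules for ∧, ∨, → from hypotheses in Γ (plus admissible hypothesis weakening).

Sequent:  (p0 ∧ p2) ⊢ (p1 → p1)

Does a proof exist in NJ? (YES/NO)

Derivation (root first):
[Wk] (p0 ∧ p2) ⊢ (p1 → p1)
  [→I]  ⊢ (p1 → p1)
    [Ax] p1 ⊢ p1

Result: YES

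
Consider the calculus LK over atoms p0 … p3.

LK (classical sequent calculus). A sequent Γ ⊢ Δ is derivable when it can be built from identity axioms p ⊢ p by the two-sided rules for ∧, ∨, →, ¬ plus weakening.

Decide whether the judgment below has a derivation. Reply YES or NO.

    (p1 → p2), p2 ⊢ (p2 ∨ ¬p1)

Derivation trace:
[WL] (p1 → p2), p2 ⊢ (p2 ∨ ¬p1)
  [∨R] (p1 → p2) ⊢ (p2 ∨ ¬p1)
    [¬R] (p1 → p2) ⊢ p2, ¬p1
      [→L] p1, (p1 → p2) ⊢ p2
        [Ax] p1 ⊢ p1
        [Ax] p2 ⊢ p2

Result: YES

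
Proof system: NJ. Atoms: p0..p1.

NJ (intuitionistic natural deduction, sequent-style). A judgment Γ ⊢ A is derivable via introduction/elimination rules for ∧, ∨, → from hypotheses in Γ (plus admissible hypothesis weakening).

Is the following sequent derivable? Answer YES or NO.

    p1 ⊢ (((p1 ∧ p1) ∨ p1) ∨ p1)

Proof tree:
[∨I₁] p1 ⊢ (((p1 ∧ p1) ∨ p1) ∨ p1)
  [∨I₁] p1 ⊢ ((p1 ∧ p1) ∨ p1)
    [∧I] p1 ⊢ (p1 ∧ p1)
      [Ax] p1 ⊢ p1
      [Ax] p1 ⊢ p1

Result: YES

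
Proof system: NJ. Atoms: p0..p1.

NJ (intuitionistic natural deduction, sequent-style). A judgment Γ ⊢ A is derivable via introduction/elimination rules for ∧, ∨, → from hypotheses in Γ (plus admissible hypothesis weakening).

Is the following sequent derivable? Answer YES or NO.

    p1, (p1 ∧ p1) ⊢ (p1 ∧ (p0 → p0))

Derivation trace:
[Wk] p1, (p1 ∧ p1) ⊢ (p1 ∧ (p0 → p0))
  [∧I] p1 ⊢ (p1 ∧ (p0 → p0))
    [Ax] p1 ⊢ p1
    [→I]  ⊢ (p0 → p0)
      [Ax] p0 ⊢ p0

Result: YES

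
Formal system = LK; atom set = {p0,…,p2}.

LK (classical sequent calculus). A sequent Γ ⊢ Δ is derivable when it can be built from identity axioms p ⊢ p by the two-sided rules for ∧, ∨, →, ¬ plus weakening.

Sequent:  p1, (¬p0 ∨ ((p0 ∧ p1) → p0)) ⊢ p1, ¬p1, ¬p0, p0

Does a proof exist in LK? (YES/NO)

Derivation trace:
[∨L] p1, (¬p0 ∨ ((p0 ∧ p1) → p0)) ⊢ p1, ¬p1, ¬p0, p0
  [¬L] ¬p0 ⊢ p1, ¬p1
    [¬R]  ⊢ p1, p0, ¬p1
      [WR] p1 ⊢ p1, p0
        [Ax] p1 ⊢ p1
  [¬R] p1, ((p0 ∧ p1) → p0) ⊢ p0, ¬p0
    [→L] p1, p0, ((p0 ∧ p1) → p0) ⊢ p0
      [∧R] p1, p0 ⊢ (p0 ∧ p1)
        [Ax] p0 ⊢ p0
        [Ax] p1 ⊢ p1
      [Ax] p0 ⊢ p0

Result: YES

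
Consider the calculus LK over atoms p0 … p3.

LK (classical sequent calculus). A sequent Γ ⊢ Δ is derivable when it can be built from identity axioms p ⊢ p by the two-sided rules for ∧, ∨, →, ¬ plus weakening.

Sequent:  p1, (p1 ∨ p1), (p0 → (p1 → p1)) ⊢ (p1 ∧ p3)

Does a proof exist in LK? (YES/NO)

Enumerate valuations to refute Γ ⊢ Δ:
  v=0000: Γ:[p1=F, (p1 ∨ p1)=F, (p0 → (p1 → p1))=T] Δ:[(p1 ∧ p3)=F] refutes=False
  v=0001: Γ:[p1=F, (p1 ∨ p1)=F, (p0 → (p1 → p1))=T] Δ:[(p1 ∧ p3)=F] refutes=False
  v=0010: Γ:[p1=F, (p1 ∨ p1)=F, (p0 → (p1 → p1))=T] Δ:[(p1 ∧ p3)=F] refutes=False
  v=0011: Γ:[p1=F, (p1 ∨ p1)=F, (p0 → (p1 → p1))=T] Δ:[(p1 ∧ p3)=F] refutes=False
  v=0100: Γ:[p1=T, (p1 ∨ p1)=T, (p0 → (p1 → p1))=T] Δ:[(p1 ∧ p3)=F] refutes=True  ← countermodel

Result: NO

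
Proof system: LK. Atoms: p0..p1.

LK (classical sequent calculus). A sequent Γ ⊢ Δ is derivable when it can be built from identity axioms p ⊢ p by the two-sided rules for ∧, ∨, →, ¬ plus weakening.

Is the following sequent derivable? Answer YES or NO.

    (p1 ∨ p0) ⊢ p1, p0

Proof tree:
[∨L] (p1 ∨ p0) ⊢ p1, p0
  [Ax] p1 ⊢ p1
  [WR] p0 ⊢ p0, p1
    [Ax] p0 ⊢ p0

Result: YES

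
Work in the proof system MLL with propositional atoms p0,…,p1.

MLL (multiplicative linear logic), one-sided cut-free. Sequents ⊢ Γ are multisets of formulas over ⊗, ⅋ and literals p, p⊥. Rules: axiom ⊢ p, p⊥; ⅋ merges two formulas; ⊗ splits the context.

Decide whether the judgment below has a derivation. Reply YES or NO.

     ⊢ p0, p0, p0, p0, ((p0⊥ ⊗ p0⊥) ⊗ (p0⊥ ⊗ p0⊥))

Proof tree:
[⊗]  ⊢ p0, p0, p0, p0, ((p0⊥ ⊗ p0⊥) ⊗ (p0⊥ ⊗ p0⊥))
  [⊗]  ⊢ p0, p0, (p0⊥ ⊗ p0⊥)
    [Ax]  ⊢ p0, p0⊥
    [Ax]  ⊢ p0, p0⊥
  [⊗]  ⊢ p0, p0, (p0⊥ ⊗ p0⊥)
    [Ax]  ⊢ p0, p0⊥
    [Ax]  ⊢ p0, p0⊥

Result: YES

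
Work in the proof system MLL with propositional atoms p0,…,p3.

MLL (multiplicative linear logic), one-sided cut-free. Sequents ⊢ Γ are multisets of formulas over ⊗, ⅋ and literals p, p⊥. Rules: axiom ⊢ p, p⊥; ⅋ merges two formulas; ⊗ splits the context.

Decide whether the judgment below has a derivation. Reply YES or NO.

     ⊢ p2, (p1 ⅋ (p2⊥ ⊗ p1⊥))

Proof tree:
[⅋]  ⊢ p2, (p1 ⅋ (p2⊥ ⊗ p1⊥))
  [⊗]  ⊢ p2, p1, (p2⊥ ⊗ p1⊥)
    [Ax]  ⊢ p2, p2⊥
    [Ax]  ⊢ p1, p1⊥

Result: YES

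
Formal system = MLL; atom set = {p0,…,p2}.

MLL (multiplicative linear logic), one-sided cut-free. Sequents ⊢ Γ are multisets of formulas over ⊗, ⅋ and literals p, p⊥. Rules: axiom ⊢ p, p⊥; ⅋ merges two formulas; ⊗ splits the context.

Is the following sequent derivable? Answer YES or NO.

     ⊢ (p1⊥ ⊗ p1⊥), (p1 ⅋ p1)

Proof tree:
[⅋]  ⊢ (p1⊥ ⊗ p1⊥), (p1 ⅋ p1)
  [⊗]  ⊢ p1, p1, (p1⊥ ⊗ p1⊥)
    [Ax]  ⊢ p1, p1⊥
    [Ax]  ⊢ p1, p1⊥

Result: YES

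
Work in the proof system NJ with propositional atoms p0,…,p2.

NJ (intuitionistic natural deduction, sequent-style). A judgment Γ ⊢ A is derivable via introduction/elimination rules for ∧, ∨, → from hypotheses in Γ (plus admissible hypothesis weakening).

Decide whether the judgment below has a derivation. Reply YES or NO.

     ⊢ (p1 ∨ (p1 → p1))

Derivation trace:
[∨I₂]  ⊢ (p1 ∨ (p1 → p1))
  [→I]  ⊢ (p1 → p1)
    [Ax] p1 ⊢ p1

Result: YES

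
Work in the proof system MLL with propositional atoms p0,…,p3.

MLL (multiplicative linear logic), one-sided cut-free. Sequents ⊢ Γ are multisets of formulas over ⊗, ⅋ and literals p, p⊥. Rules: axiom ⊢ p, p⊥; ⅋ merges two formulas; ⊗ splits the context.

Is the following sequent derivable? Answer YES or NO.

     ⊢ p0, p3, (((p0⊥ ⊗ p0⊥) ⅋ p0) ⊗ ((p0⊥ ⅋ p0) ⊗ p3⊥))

Derivation trace:
[⊗]  ⊢ p0, p3, (((p0⊥ ⊗ p0⊥) ⅋ p0) ⊗ ((p0⊥ ⅋ p0) ⊗ p3⊥))
  [⅋]  ⊢ p0, ((p0⊥ ⊗ p0⊥) ⅋ p0)
    [⊗]  ⊢ p0, p0, (p0⊥ ⊗ p0⊥)
      [Ax]  ⊢ p0, p0⊥
      [Ax]  ⊢ p0, p0⊥
  [⊗]  ⊢ p3, ((p0⊥ ⅋ p0) ⊗ p3⊥)
    [⅋]  ⊢ (p0⊥ ⅋ p0)
      [Ax]  ⊢ p0, p0⊥
    [Ax]  ⊢ p3, p3⊥

Result: YES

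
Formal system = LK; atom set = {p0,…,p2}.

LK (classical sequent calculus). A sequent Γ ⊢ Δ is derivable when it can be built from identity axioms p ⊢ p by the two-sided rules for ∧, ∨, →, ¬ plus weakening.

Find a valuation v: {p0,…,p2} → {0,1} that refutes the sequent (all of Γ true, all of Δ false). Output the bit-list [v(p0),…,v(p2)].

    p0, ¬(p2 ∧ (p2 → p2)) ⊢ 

Enumerate valuations to refute Γ ⊢ Δ:
  v=000: Γ:[p0=F, ¬(p2 ∧ (p2 → p2))=T] Δ:[] refutes=False
  v=001: Γ:[p0=F, ¬(p2 ∧ (p2 → p2))=F] Δ:[] refutes=False
  v=010: Γ:[p0=F, ¬(p2 ∧ (p2 → p2))=T] Δ:[] refutes=False
  v=011: Γ:[p0=F, ¬(p2 ∧ (p2 → p2))=F] Δ:[] refutes=False
  v=100: Γ:[p0=T, ¬(p2 ∧ (p2 → p2))=T] Δ:[] refutes=True  ← countermodel

Result: [1, 0, 0]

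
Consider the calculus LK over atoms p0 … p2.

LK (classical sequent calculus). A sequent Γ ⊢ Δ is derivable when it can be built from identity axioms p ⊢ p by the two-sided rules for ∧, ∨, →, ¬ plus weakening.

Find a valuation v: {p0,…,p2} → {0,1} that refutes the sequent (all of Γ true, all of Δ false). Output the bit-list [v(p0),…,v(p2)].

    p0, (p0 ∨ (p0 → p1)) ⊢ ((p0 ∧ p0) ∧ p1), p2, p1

Search for a countermodel by truth-table:
  v=000: Γ:[p0=F, (p0 ∨ (p0 → p1))=T] Δ:[((p0 ∧ p0) ∧ p1)=F, p2=F, p1=F] refutes=False
  v=001: Γ:[p0=F, (p0 ∨ (p0 → p1))=T] Δ:[((p0 ∧ p0) ∧ p1)=F, p2=T, p1=F] refutes=False
  v=010: Γ:[p0=F, (p0 ∨ (p0 → p1))=T] Δ:[((p0 ∧ p0) ∧ p1)=F, p2=F, p1=T] refutes=False
  v=011: Γ:[p0=F, (p0 ∨ (p0 → p1))=T] Δ:[((p0 ∧ p0) ∧ p1)=F, p2=T, p1=T] refutes=False
  v=100: Γ:[p0=T, (p0 ∨ (p0 → p1))=T] Δ:[((p0 ∧ p0) ∧ p1)=F, p2=F, p1=F] refutes=True  ← countermodel

Result: [1, 0, 0]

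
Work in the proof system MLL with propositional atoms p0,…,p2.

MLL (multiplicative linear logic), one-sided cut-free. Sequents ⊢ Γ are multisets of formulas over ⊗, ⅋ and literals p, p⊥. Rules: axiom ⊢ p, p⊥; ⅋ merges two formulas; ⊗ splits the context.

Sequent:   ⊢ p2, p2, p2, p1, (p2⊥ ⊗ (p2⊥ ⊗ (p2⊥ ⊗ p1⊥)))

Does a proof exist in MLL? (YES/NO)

Derivation trace:
[⊗]  ⊢ p2, p2, p2, p1, (p2⊥ ⊗ (p2⊥ ⊗ (p2⊥ ⊗ p1⊥)))
  [Ax]  ⊢ p2, p2⊥
  [⊗]  ⊢ p2, p2, p1, (p2⊥ ⊗ (p2⊥ ⊗ p1⊥))
    [Ax]  ⊢ p2, p2⊥
    [⊗]  ⊢ p2, p1, (p2⊥ ⊗ p1⊥)
      [Ax]  ⊢ p2, p2⊥
      [Ax]  ⊢ p1, p1⊥

Result: YES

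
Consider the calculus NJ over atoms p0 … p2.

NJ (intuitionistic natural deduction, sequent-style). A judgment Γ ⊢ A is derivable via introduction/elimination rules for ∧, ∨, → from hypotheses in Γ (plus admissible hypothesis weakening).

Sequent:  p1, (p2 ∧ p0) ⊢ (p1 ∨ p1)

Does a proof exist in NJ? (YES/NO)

Derivation trace:
[Wk] p1, (p2 ∧ p0) ⊢ (p1 ∨ p1)
  [∨I₁] p1 ⊢ (p1 ∨ p1)
    [Ax] p1 ⊢ p1

Result: YES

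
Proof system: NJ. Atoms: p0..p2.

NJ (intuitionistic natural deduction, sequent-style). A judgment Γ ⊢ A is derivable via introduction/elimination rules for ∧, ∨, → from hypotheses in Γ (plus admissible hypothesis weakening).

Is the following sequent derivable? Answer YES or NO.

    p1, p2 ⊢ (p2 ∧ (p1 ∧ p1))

Proof tree:
[∧I] p1, p2 ⊢ (p2 ∧ (p1 ∧ p1))
  [Ax] p2 ⊢ p2
  [∧I] p1 ⊢ (p1 ∧ p1)
    [Ax] p1 ⊢ p1
    [Ax] p1 ⊢ p1

Result: YES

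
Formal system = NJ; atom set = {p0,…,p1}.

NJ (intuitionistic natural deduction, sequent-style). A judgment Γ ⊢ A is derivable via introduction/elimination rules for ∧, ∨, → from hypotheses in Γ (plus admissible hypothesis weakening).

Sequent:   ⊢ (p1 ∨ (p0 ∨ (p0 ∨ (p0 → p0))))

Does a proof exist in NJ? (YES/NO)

Proof tree:
[∨I₂]  ⊢ (p1 ∨ (p0 ∨ (p0 ∨ (p0 → p0))))
  [∨I₂]  ⊢ (p0 ∨ (p0 ∨ (p0 → p0)))
    [∨I₂]  ⊢ (p0 ∨ (p0 → p0))
      [→I]  ⊢ (p0 → p0)
        [Ax] p0 ⊢ p0

Result: YES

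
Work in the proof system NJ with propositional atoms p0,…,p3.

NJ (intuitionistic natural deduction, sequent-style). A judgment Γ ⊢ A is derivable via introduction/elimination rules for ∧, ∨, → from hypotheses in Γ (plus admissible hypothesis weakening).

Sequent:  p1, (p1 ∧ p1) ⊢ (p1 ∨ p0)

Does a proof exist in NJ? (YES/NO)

Proof tree:
[Wk] p1, (p1 ∧ p1) ⊢ (p1 ∨ p0)
  [∨I₁] p1 ⊢ (p1 ∨ p0)
    [Ax] p1 ⊢ p1

Result: YES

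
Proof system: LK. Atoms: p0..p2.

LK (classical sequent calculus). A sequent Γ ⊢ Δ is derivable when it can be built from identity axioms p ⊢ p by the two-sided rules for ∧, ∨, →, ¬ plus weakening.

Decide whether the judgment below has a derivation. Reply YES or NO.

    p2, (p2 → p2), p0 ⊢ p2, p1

Proof tree:
[WR] p2, (p2 → p2), p0 ⊢ p2, p1
  [WL] p2, (p2 → p2), p0 ⊢ p2
    [→L] p2, (p2 → p2) ⊢ p2
      [Ax] p2 ⊢ p2
      [Ax] p2 ⊢ p2

Result: YES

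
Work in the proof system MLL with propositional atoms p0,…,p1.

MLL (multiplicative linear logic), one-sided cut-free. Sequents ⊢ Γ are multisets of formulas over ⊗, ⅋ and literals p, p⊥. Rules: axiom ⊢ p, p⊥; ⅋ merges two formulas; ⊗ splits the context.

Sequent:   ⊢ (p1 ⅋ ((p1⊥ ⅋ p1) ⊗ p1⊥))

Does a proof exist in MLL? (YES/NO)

Derivation trace:
[⅋]  ⊢ (p1 ⅋ ((p1⊥ ⅋ p1) ⊗ p1⊥))
  [⊗]  ⊢ p1, ((p1⊥ ⅋ p1) ⊗ p1⊥)
    [⅋]  ⊢ (p1⊥ ⅋ p1)
      [Ax]  ⊢ p1, p1⊥
    [Ax]  ⊢ p1, p1⊥

Result: YES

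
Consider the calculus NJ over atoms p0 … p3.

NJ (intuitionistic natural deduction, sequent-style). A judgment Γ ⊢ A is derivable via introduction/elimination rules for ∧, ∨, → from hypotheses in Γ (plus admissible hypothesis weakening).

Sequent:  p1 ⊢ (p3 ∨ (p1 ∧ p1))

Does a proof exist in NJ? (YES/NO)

Derivation trace:
[∨I₂] p1 ⊢ (p3 ∨ (p1 ∧ p1))
  [∧I] p1 ⊢ (p1 ∧ p1)
    [Ax] p1 ⊢ p1
    [Ax] p1 ⊢ p1

Result: YES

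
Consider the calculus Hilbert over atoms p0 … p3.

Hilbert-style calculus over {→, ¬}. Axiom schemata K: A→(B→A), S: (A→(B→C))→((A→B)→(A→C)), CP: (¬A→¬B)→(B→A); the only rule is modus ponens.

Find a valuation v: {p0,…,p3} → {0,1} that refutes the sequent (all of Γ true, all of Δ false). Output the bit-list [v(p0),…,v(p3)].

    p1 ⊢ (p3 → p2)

Enumerate valuations to refute Γ ⊢ Δ:
  v=0000: Γ:[p1=F] Δ:[(p3 → p2)=T] refutes=False
  v=0001: Γ:[p1=F] Δ:[(p3 → p2)=F] refutes=False
  v=0010: Γ:[p1=F] Δ:[(p3 → p2)=T] refutes=False
  v=0011: Γ:[p1=F] Δ:[(p3 → p2)=T] refutes=False
  v=0100: Γ:[p1=T] Δ:[(p3 → p2)=T] refutes=False
  v=0101: Γ:[p1=T] Δ:[(p3 → p2)=F] refutes=True  ← countermodel

Result: [0, 1, 0, 1]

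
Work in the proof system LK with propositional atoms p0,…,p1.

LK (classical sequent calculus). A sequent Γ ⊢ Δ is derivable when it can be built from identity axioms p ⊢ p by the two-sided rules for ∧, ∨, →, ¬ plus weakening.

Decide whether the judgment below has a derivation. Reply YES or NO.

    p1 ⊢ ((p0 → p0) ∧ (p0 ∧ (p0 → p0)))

Truth-table refutation:
  v=00: Γ:[p1=F] Δ:[((p0 → p0) ∧ (p0 ∧ (p0 → p0)))=F] refutes=False
  v=01: Γ:[p1=T] Δ:[((p0 → p0) ∧ (p0 ∧ (p0 → p0)))=F] refutes=True  ← countermodel

Result: NO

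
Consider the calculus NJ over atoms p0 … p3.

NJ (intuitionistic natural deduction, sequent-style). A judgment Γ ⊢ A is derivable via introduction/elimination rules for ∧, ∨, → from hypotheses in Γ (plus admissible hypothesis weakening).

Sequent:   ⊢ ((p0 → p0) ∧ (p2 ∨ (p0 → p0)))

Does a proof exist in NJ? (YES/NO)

Proof tree:
[∧I]  ⊢ ((p0 → p0) ∧ (p2 ∨ (p0 → p0)))
  [→I]  ⊢ (p0 → p0)
    [Ax] p0 ⊢ p0
  [∨I₂]  ⊢ (p2 ∨ (p0 → p0))
    [→I]  ⊢ (p0 → p0)
      [Ax] p0 ⊢ p0

Result: YES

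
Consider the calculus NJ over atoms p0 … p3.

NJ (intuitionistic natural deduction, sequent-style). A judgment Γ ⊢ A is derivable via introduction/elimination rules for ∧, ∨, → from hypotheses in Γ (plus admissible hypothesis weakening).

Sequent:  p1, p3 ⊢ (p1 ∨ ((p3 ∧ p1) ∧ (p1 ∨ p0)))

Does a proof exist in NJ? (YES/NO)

Derivation trace:
[∨I₂] p1, p3 ⊢ (p1 ∨ ((p3 ∧ p1) ∧ (p1 ∨ p0)))
  [∧I] p1, p3 ⊢ ((p3 ∧ p1) ∧ (p1 ∨ p0))
    [∧I] p1, p3 ⊢ (p3 ∧ p1)
      [Ax] p3 ⊢ p3
      [Ax] p1 ⊢ p1
    [∨I₁] p1 ⊢ (p1 ∨ p0)
      [Ax] p1 ⊢ p1

Result: YES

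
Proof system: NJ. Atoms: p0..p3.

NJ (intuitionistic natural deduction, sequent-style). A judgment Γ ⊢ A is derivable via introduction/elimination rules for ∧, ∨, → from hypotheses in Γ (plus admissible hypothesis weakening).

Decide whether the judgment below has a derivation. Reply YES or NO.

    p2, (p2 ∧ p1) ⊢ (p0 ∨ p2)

Proof tree:
[Wk] p2, (p2 ∧ p1) ⊢ (p0 ∨ p2)
  [∨I₂] p2 ⊢ (p0 ∨ p2)
    [Ax] p2 ⊢ p2

Result: YES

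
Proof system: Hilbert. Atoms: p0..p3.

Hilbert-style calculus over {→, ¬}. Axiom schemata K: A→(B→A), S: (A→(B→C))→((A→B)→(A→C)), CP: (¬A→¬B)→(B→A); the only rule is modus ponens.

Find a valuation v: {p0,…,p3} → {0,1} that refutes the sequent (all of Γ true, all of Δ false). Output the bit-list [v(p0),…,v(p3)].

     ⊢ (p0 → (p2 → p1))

Search for a countermodel by truth-table:
  v=0000: Γ:[] Δ:[(p0 → (p2 → p1))=T] refutes=False
  v=0001: Γ:[] Δ:[(p0 → (p2 → p1))=T] refutes=False
  v=0010: Γ:[] Δ:[(p0 → (p2 → p1))=T] refutes=False
  v=0011: Γ:[] Δ:[(p0 → (p2 → p1))=T] refutes=False
  v=0100: Γ:[] Δ:[(p0 → (p2 → p1))=T] refutes=False
  v=0101: Γ:[] Δ:[(p0 → (p2 → p1))=T] refutes=False
  v=0110: Γ:[] Δ:[(p0 → (p2 → p1))=T] refutes=False
  v=0111: Γ:[] Δ:[(p0 → (p2 → p1))=T] refutes=False
  v=1000: Γ:[] Δ:[(p0 → (p2 → p1))=T] refutes=False
  v=1001: Γ:[] Δ:[(p0 → (p2 → p1))=T] refutes=False
  v=1010: Γ:[] Δ:[(p0 → (p2 → p1))=F] refutes=True  ← countermodel

Result: [1, 0, 1, 0]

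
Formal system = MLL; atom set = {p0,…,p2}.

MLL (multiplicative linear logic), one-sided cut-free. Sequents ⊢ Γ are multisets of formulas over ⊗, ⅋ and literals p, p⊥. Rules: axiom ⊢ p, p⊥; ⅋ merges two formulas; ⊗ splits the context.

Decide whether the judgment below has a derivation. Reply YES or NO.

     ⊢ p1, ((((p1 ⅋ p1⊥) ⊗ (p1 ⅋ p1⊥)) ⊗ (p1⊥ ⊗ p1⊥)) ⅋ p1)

Derivation trace:
[⅋]  ⊢ p1, ((((p1 ⅋ p1⊥) ⊗ (p1 ⅋ p1⊥)) ⊗ (p1⊥ ⊗ p1⊥)) ⅋ p1)
  [⊗]  ⊢ p1, p1, (((p1 ⅋ p1⊥) ⊗ (p1 ⅋ p1⊥)) ⊗ (p1⊥ ⊗ p1⊥))
    [⊗]  ⊢ ((p1 ⅋ p1⊥) ⊗ (p1 ⅋ p1⊥))
      [⅋]  ⊢ (p1 ⅋ p1⊥)
        [Ax]  ⊢ p1, p1⊥
      [⅋]  ⊢ (p1 ⅋ p1⊥)
        [Ax]  ⊢ p1, p1⊥
    [⊗]  ⊢ p1, p1, (p1⊥ ⊗ p1⊥)
      [Ax]  ⊢ p1, p1⊥
      [Ax]  ⊢ p1, p1⊥

Result: YES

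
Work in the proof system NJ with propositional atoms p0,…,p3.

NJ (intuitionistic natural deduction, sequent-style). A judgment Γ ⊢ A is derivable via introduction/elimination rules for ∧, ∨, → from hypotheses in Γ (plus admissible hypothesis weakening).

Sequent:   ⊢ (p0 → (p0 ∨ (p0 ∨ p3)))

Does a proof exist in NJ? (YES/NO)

Derivation (root first):
[→I]  ⊢ (p0 → (p0 ∨ (p0 ∨ p3)))
  [∨I₂] p0 ⊢ (p0 ∨ (p0 ∨ p3))
    [∨I₁] p0 ⊢ (p0 ∨ p3)
      [Ax] p0 ⊢ p0

Result: YES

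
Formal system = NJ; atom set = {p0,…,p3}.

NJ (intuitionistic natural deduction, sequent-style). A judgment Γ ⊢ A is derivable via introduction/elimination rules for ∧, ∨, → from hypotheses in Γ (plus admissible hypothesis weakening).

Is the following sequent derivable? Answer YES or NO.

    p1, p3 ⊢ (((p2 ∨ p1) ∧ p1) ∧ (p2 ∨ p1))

Derivation trace:
[∧I] p1, p3 ⊢ (((p2 ∨ p1) ∧ p1) ∧ (p2 ∨ p1))
  [∧I] p1, p3 ⊢ ((p2 ∨ p1) ∧ p1)
    [∨I₂] p1, p3 ⊢ (p2 ∨ p1)
      [Wk] p1, p3 ⊢ p1
        [Ax] p1 ⊢ p1
    [Ax] p1 ⊢ p1
  [∨I₂] p1 ⊢ (p2 ∨ p1)
    [Ax] p1 ⊢ p1

Result: YES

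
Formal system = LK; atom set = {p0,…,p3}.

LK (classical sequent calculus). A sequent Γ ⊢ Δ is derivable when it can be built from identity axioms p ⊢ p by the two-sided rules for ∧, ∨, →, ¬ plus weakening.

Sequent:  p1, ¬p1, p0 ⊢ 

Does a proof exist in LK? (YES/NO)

Proof tree:
[WL] p1, ¬p1, p0 ⊢ 
  [¬L] p1, ¬p1 ⊢ 
    [Ax] p1 ⊢ p1

Result: YES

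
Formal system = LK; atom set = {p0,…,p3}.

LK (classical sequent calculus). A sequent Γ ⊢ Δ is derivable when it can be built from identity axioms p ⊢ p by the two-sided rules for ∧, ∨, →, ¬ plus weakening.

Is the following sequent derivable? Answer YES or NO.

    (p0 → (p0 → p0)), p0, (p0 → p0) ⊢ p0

Derivation (root first):
[→L] (p0 → (p0 → p0)), p0, (p0 → p0) ⊢ p0
  [→L] p0, (p0 → (p0 → p0)) ⊢ p0
    [WR] p0 ⊢ p0, p0
      [Ax] p0 ⊢ p0
    [→L] p0, (p0 → p0) ⊢ p0
      [Ax] p0 ⊢ p0
      [WR] p0 ⊢ p0, p0
        [Ax] p0 ⊢ p0
  [Ax] p0 ⊢ p0

Result: YES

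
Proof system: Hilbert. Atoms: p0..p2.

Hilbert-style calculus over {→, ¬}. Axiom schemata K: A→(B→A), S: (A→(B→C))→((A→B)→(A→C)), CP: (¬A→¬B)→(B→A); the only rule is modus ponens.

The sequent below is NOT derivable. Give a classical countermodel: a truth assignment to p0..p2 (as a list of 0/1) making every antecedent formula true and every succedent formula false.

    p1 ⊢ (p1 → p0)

Truth-table refutation:
  v=000: Γ:[p1=F] Δ:[(p1 → p0)=T] refutes=False
  v=001: Γ:[p1=F] Δ:[(p1 → p0)=T] refutes=False
  v=010: Γ:[p1=T] Δ:[(p1 → p0)=F] refutes=True  ← countermodel

Result: [0, 1, 0]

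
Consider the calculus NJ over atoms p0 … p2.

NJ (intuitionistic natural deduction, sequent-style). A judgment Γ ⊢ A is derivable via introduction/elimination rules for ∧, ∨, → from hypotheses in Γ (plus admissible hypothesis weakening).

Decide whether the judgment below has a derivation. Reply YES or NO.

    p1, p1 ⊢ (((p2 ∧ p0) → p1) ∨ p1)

Derivation (root first):
[∨I₁] p1, p1 ⊢ (((p2 ∧ p0) → p1) ∨ p1)
  [→I] p1, p1 ⊢ ((p2 ∧ p0) → p1)
    [Wk] p1, p1, (p2 ∧ p0) ⊢ p1
      [Wk] p1, p1 ⊢ p1
        [Ax] p1 ⊢ p1

Result: YES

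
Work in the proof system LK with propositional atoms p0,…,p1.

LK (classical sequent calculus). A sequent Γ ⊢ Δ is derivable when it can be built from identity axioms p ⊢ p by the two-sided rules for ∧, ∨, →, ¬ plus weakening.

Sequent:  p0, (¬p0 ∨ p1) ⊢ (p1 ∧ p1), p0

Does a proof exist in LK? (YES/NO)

Proof tree:
[WR] p0, (¬p0 ∨ p1) ⊢ (p1 ∧ p1), p0
  [∨L] p0, (¬p0 ∨ p1) ⊢ (p1 ∧ p1)
    [¬L] p0, ¬p0 ⊢ 
      [Ax] p0 ⊢ p0
    [∧R] p1 ⊢ (p1 ∧ p1)
      [Ax] p1 ⊢ p1
      [Ax] p1 ⊢ p1

Result: YES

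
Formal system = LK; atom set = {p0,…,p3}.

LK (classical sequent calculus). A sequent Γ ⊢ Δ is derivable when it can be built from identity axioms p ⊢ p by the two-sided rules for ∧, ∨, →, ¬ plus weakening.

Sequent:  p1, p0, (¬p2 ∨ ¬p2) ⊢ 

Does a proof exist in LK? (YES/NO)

Search for a countermodel by truth-table:
  v=0000: Γ:[p1=F, p0=F, (¬p2 ∨ ¬p2)=T] Δ:[] refutes=False
  v=0001: Γ:[p1=F, p0=F, (¬p2 ∨ ¬p2)=T] Δ:[] refutes=False
  v=0010: Γ:[p1=F, p0=F, (¬p2 ∨ ¬p2)=F] Δ:[] refutes=False
  v=0011: Γ:[p1=F, p0=F, (¬p2 ∨ ¬p2)=F] Δ:[] refutes=False
  v=0100: Γ:[p1=T, p0=F, (¬p2 ∨ ¬p2)=T] Δ:[] refutes=False
  v=0101: Γ:[p1=T, p0=F, (¬p2 ∨ ¬p2)=T] Δ:[] refutes=False
  v=0110: Γ:[p1=T, p0=F, (¬p2 ∨ ¬p2)=F] Δ:[] refutes=False
  v=0111: Γ:[p1=T, p0=F, (¬p2 ∨ ¬p2)=F] Δ:[] refutes=False
  v=1000: Γ:[p1=F, p0=T, (¬p2 ∨ ¬p2)=T] Δ:[] refutes=False
  v=1001: Γ:[p1=F, p0=T, (¬p2 ∨ ¬p2)=T] Δ:[] refutes=False
  v=1010: Γ:[p1=F, p0=T, (¬p2 ∨ ¬p2)=F] Δ:[] refutes=False
  v=1011: Γ:[p1=F, p0=T, (¬p2 ∨ ¬p2)=F] Δ:[] refutes=False
  v=1100: Γ:[p1=T, p0=T, (¬p2 ∨ ¬p2)=T] Δ:[] refutes=True  ← countermodel

Result: NO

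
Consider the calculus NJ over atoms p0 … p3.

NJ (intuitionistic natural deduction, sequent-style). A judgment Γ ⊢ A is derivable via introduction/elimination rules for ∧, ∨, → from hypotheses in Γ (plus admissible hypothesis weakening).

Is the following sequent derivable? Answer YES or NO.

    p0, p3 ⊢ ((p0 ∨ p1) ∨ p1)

Derivation trace:
[∨I₁] p0, p3 ⊢ ((p0 ∨ p1) ∨ p1)
  [Wk] p0, p3 ⊢ (p0 ∨ p1)
    [∨I₁] p0 ⊢ (p0 ∨ p1)
      [Ax] p0 ⊢ p0

Result: YES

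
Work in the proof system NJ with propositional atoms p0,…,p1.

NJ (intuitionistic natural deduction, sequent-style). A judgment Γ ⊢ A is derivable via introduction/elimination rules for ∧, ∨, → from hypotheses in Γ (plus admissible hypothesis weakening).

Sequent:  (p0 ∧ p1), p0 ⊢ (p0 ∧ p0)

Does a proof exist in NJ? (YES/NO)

Derivation (root first):
[∧I] (p0 ∧ p1), p0 ⊢ (p0 ∧ p0)
  [Wk] p0, (p0 ∧ p1) ⊢ p0
    [Ax] p0 ⊢ p0
  [Ax] p0 ⊢ p0

Result: YES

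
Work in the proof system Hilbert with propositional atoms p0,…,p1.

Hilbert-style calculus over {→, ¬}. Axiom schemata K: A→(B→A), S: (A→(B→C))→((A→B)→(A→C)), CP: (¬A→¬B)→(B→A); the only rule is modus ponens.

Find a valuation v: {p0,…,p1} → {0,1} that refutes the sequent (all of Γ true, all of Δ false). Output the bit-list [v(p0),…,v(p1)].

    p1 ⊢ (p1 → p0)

Search for a countermodel by truth-table:
  v=00: Γ:[p1=F] Δ:[(p1 → p0)=T] refutes=False
  v=01: Γ:[p1=T] Δ:[(p1 → p0)=F] refutes=True  ← countermodel

Result: [0, 1]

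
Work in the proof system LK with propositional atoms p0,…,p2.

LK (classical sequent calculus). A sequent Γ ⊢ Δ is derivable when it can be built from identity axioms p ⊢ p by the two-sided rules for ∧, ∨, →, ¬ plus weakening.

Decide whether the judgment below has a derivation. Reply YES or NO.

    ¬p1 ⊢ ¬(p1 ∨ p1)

Proof tree:
[¬L] ¬p1 ⊢ ¬(p1 ∨ p1)
  [¬R]  ⊢ p1, ¬(p1 ∨ p1)
    [∨L] (p1 ∨ p1) ⊢ p1
      [Ax] p1 ⊢ p1
      [Ax] p1 ⊢ p1

Result: YES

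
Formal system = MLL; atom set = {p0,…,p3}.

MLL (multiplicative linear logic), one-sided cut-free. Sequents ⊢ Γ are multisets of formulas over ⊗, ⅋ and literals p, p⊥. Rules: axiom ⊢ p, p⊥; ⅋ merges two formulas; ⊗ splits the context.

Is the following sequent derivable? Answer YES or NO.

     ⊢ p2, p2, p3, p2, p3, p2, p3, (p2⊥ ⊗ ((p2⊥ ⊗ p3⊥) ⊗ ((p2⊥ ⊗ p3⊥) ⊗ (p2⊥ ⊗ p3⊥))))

Derivation trace:
[⊗]  ⊢ p2, p2, p3, p2, p3, p2, p3, (p2⊥ ⊗ ((p2⊥ ⊗ p3⊥) ⊗ ((p2⊥ ⊗ p3⊥) ⊗ (p2⊥ ⊗ p3⊥))))
  [Ax]  ⊢ p2, p2⊥
  [⊗]  ⊢ p2, p3, p2, p3, p2, p3, ((p2⊥ ⊗ p3⊥) ⊗ ((p2⊥ ⊗ p3⊥) ⊗ (p2⊥ ⊗ p3⊥)))
    [⊗]  ⊢ p2, p3, (p2⊥ ⊗ p3⊥)
      [Ax]  ⊢ p2, p2⊥
      [Ax]  ⊢ p3, p3⊥
    [⊗]  ⊢ p2, p3, p2, p3, ((p2⊥ ⊗ p3⊥) ⊗ (p2⊥ ⊗ p3⊥))
      [⊗]  ⊢ p2, p3, (p2⊥ ⊗ p3⊥)
        [Ax]  ⊢ p2, p2⊥
        [Ax]  ⊢ p3, p3⊥
      [⊗]  ⊢ p2, p3, (p2⊥ ⊗ p3⊥)
        [Ax]  ⊢ p2, p2⊥
        [Ax]  ⊢ p3, p3⊥

Result: YES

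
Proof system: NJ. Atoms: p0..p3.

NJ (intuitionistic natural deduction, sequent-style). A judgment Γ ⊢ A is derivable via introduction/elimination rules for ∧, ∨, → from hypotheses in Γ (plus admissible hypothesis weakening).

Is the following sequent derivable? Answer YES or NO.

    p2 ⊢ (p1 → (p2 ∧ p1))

Derivation (root first):
[→I] p2 ⊢ (p1 → (p2 ∧ p1))
  [∧I] p1, p2 ⊢ (p2 ∧ p1)
    [Ax] p2 ⊢ p2
    [Ax] p1 ⊢ p1

Result: YES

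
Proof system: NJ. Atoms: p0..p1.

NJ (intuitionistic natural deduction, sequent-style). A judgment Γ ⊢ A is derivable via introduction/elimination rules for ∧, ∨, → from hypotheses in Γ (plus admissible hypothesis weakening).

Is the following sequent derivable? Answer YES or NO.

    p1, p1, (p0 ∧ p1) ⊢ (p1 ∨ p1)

Derivation trace:
[Wk] p1, p1, (p0 ∧ p1) ⊢ (p1 ∨ p1)
  [∨I₁] p1, p1 ⊢ (p1 ∨ p1)
    [Wk] p1, p1 ⊢ p1
      [Ax] p1 ⊢ p1

Result: YES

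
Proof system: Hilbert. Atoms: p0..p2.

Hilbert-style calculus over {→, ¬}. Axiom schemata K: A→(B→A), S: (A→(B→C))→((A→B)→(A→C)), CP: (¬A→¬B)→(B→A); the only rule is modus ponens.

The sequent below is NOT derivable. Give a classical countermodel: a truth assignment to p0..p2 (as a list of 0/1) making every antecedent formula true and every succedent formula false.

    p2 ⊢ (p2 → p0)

Enumerate valuations to refute Γ ⊢ Δ:
  v=000: Γ:[p2=F] Δ:[(p2 → p0)=T] refutes=False
  v=001: Γ:[p2=T] Δ:[(p2 → p0)=F] refutes=True  ← countermodel

Result: [0, 0, 1]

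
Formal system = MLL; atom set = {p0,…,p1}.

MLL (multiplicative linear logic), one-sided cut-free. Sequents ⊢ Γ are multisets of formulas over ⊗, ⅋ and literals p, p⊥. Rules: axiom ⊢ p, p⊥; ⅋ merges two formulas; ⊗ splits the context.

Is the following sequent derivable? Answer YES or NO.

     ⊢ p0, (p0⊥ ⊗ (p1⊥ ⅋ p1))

Derivation (root first):
[⊗]  ⊢ p0, (p0⊥ ⊗ (p1⊥ ⅋ p1))
  [Ax]  ⊢ p0, p0⊥
  [⅋]  ⊢ (p1⊥ ⅋ p1)
    [Ax]  ⊢ p1, p1⊥

Result: YES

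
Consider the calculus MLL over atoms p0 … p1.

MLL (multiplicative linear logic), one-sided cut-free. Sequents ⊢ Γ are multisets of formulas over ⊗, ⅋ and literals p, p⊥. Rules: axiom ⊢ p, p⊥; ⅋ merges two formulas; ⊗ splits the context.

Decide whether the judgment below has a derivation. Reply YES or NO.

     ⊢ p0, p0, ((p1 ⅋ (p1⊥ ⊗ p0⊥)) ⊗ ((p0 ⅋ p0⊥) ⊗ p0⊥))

Proof tree:
[⊗]  ⊢ p0, p0, ((p1 ⅋ (p1⊥ ⊗ p0⊥)) ⊗ ((p0 ⅋ p0⊥) ⊗ p0⊥))
  [⅋]  ⊢ p0, (p1 ⅋ (p1⊥ ⊗ p0⊥))
    [⊗]  ⊢ p1, p0, (p1⊥ ⊗ p0⊥)
      [Ax]  ⊢ p1, p1⊥
      [Ax]  ⊢ p0, p0⊥
  [⊗]  ⊢ p0, ((p0 ⅋ p0⊥) ⊗ p0⊥)
    [⅋]  ⊢ (p0 ⅋ p0⊥)
      [Ax]  ⊢ p0, p0⊥
    [Ax]  ⊢ p0, p0⊥

Result: YES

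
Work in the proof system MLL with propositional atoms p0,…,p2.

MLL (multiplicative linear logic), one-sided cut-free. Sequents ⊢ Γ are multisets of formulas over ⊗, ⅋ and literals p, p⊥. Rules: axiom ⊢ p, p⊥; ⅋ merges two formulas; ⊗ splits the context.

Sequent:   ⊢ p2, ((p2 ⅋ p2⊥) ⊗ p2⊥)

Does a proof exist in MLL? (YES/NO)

Derivation trace:
[⊗]  ⊢ p2, ((p2 ⅋ p2⊥) ⊗ p2⊥)
  [⅋]  ⊢ (p2 ⅋ p2⊥)
    [Ax]  ⊢ p2, p2⊥
  [Ax]  ⊢ p2, p2⊥

Result: YES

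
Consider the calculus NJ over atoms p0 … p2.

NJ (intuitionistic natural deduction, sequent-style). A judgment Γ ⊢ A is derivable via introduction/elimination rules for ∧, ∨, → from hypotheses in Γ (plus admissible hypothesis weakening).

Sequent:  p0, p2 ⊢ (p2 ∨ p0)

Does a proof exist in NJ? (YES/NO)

Derivation trace:
[∨I₂] p0, p2 ⊢ (p2 ∨ p0)
  [Wk] p0, p2 ⊢ p0
    [Ax] p0 ⊢ p0

Result: YES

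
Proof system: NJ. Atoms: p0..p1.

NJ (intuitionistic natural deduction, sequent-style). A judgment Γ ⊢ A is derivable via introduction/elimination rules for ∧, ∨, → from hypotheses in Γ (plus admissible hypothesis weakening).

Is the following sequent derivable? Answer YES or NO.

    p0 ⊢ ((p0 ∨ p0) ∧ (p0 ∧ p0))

Derivation (root first):
[∧I] p0 ⊢ ((p0 ∨ p0) ∧ (p0 ∧ p0))
  [∨I₂] p0 ⊢ (p0 ∨ p0)
    [Ax] p0 ⊢ p0
  [∧I] p0 ⊢ (p0 ∧ p0)
    [Ax] p0 ⊢ p0
    [Ax] p0 ⊢ p0

Result: YES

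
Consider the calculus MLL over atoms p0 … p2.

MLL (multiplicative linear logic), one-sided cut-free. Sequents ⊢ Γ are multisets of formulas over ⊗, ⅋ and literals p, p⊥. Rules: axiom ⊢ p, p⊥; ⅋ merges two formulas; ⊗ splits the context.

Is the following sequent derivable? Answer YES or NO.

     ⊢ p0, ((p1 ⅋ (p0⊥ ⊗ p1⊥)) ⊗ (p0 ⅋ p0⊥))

Proof tree:
[⊗]  ⊢ p0, ((p1 ⅋ (p0⊥ ⊗ p1⊥)) ⊗ (p0 ⅋ p0⊥))
  [⅋]  ⊢ p0, (p1 ⅋ (p0⊥ ⊗ p1⊥))
    [⊗]  ⊢ p0, p1, (p0⊥ ⊗ p1⊥)
      [Ax]  ⊢ p0, p0⊥
      [Ax]  ⊢ p1, p1⊥
  [⅋]  ⊢ (p0 ⅋ p0⊥)
    [Ax]  ⊢ p0, p0⊥

Result: YES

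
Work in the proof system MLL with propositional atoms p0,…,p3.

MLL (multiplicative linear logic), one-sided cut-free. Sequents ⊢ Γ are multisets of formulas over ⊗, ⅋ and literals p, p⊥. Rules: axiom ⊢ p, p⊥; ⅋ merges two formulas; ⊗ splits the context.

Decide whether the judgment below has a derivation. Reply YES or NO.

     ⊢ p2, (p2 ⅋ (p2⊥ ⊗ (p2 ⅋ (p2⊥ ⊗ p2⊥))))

Proof tree:
[⅋]  ⊢ p2, (p2 ⅋ (p2⊥ ⊗ (p2 ⅋ (p2⊥ ⊗ p2⊥))))
  [⊗]  ⊢ p2, p2, (p2⊥ ⊗ (p2 ⅋ (p2⊥ ⊗ p2⊥)))
    [Ax]  ⊢ p2, p2⊥
    [⅋]  ⊢ p2, (p2 ⅋ (p2⊥ ⊗ p2⊥))
      [⊗]  ⊢ p2, p2, (p2⊥ ⊗ p2⊥)
        [Ax]  ⊢ p2, p2⊥
        [Ax]  ⊢ p2, p2⊥

Result: YES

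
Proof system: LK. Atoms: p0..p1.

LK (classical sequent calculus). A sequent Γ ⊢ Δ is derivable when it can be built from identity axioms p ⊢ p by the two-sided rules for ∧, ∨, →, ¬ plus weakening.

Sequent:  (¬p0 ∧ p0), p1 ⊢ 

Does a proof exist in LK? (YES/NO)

Derivation (root first):
[WL] (¬p0 ∧ p0), p1 ⊢ 
  [∧L] (¬p0 ∧ p0) ⊢ 
    [¬L] p0, ¬p0 ⊢ 
      [Ax] p0 ⊢ p0

Result: YES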